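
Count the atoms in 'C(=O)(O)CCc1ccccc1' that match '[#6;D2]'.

7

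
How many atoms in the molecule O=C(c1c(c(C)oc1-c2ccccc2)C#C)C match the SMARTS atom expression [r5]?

5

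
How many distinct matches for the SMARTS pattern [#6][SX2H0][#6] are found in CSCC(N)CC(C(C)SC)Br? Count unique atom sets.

[#6][SX2H0][#6] is the SMARTS for a thioether: an aliphatic sulfur bridging two carbons with no H on the sulfur.
The molecule carries 2 separate instances of a methylthio ether (-SCH3) meeting every constraint; each maps to a distinct set of atoms, giving 2 matches.

2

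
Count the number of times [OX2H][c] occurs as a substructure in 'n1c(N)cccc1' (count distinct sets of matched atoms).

0

[OX2H][c] is the SMARTS for a phenol: a hydroxyl oxygen attached to an aromatic carbon.
No fragment in the molecule satisfies every constraint, giving 0 matches.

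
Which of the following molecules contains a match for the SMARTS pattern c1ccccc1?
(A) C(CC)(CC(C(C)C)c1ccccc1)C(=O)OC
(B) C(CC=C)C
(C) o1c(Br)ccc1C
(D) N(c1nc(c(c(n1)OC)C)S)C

A

c1ccccc1 describes six aromatic carbons in a ring (a benzene ring).
(A) contains a phenyl ring, which satisfies every atom and bond constraint.
(B) has a methyl group (-CH3) but no six-membered all-carbon aromatic ring is present.
(C) has a methyl group (-CH3) but no six-membered all-carbon aromatic ring is present.
(D) has a methyl group (-CH3) but no six-membered all-carbon aromatic ring is present.
So the answer is (A).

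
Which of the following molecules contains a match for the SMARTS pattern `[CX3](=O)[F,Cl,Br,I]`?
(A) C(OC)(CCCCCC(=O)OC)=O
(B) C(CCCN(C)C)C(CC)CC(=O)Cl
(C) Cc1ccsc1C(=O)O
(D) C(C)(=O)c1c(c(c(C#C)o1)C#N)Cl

B

[CX3](=O)[F,Cl,Br,I] describes a carbonyl carbon bonded to a halogen (an acyl halide).
(A) has a methyl-ester group (-C(=O)OCH3) but the carbonyl is bonded to -O-C, not to a halogen.
(B) contains an acyl chloride (-C(=O)Cl), which satisfies every atom and bond constraint.
(C) has a carboxylic acid group (-C(=O)OH) but the carbonyl is bonded to -OH, not to a halogen.
(D) has a chloro substituent but the Cl is not on a carbonyl carbon.
So the answer is (B).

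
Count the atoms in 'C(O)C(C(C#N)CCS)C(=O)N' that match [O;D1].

2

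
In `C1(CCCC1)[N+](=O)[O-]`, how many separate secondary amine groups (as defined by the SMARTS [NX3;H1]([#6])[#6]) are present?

0

[NX3;H1]([#6])[#6] is the SMARTS for a secondary amine: a trivalent nitrogen with one H, bonded to two carbons.
No fragment in the molecule satisfies every constraint, giving 0 matches.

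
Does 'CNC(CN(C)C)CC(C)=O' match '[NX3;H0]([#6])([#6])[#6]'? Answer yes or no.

Yes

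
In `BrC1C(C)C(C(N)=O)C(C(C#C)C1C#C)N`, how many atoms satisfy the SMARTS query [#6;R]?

The query [#6;R] means: carbon that is part of a ring.
Check the 16 heavy atoms by environment: 6× C (in 6-ring) → match; 6× C (acyclic) → no; 1× Br (acyclic) → no; 2× N (acyclic) → no; 1× O (acyclic) → no.
That gives 6 matching atoms.

6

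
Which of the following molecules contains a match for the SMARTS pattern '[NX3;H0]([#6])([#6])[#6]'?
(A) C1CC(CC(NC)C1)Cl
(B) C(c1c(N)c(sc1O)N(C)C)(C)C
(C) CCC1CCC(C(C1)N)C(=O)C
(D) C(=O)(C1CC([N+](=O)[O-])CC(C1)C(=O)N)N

B

[NX3;H0]([#6])([#6])[#6] describes a trivalent nitrogen with no H, bonded to three carbons (a tertiary amine).
(A) has an N-methylamino group (-NHCH3) but the nitrogen still has one H (H1), not H0.
(B) contains a dimethylamino group (-N(CH3)2), which satisfies every atom and bond constraint.
(C) has a primary amino group (-NH2) but the nitrogen has H2, not H0 with three carbons.
(D) has a primary amide (-C(=O)NH2) but the amide nitrogen has H2 and only one carbon neighbour.
So the answer is (B).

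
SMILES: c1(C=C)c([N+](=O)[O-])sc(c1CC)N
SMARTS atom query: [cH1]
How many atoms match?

Check the 13 heavy atoms by environment: 1× s (aromatic, H0) → no; 4× c (aromatic, H0) → no; 1× N (charge +1, H0) → no; 1× O (charge -1, H0) → no; 1× O (H0) → no; 1× C (H1) → no; 2× C (H2) → no; 1× C (H3) → no; 1× N (H2) → no.
No environment satisfies the query, so 0 matching atoms.

0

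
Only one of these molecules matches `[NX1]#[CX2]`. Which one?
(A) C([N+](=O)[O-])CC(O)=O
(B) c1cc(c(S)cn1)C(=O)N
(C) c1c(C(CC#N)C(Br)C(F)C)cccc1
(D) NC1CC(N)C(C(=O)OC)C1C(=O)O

[NX1]#[CX2] describes a nitrogen triple-bonded to a two-connected carbon (a nitrile).
(A) has a nitro group (-[N+](=O)[O-]) but there is no C#N triple bond.
(B) has a primary amide (-C(=O)NH2) but the nitrogen is NX3, not NX1.
(C) contains a nitrile (-C#N), which satisfies every atom and bond constraint.
(D) has a primary amino group (-NH2) but the nitrogen is NX3 (three connections), not NX1 triple-bonded.
So the answer is (C).

C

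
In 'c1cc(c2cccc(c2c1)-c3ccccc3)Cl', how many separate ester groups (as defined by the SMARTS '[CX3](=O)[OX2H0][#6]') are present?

0

[CX3](=O)[OX2H0][#6] is the SMARTS for an ester: a carbonyl carbon bonded to an oxygen that is itself bonded to carbon (no H on that O).
No fragment in the molecule satisfies every constraint, giving 0 matches.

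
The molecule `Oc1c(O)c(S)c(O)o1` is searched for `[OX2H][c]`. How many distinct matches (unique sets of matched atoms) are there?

3

[OX2H][c] is the SMARTS for a phenol: a hydroxyl oxygen attached to an aromatic carbon.
The molecule carries 3 separate instances of a hydroxyl group (-OH) meeting every constraint; each maps to a distinct set of atoms, giving 3 matches.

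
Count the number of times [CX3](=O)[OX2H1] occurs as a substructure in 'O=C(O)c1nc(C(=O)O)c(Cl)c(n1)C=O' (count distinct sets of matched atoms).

2

[CX3](=O)[OX2H1] is the SMARTS for a carboxylic acid: an sp2 carbon double-bonded to O and single-bonded to an -OH oxygen.
The molecule carries 2 separate instances of a carboxylic acid group (-C(=O)OH) meeting every constraint; each maps to a distinct set of atoms, giving 2 matches.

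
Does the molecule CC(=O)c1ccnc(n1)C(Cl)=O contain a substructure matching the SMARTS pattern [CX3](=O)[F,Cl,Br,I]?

Yes

The pattern [CX3](=O)[F,Cl,Br,I] describes a carbonyl carbon bonded to a halogen — an acyl halide.
The molecule carries an acyl chloride (-C(=O)Cl), whose atoms satisfy every constraint of the query, so the pattern matches.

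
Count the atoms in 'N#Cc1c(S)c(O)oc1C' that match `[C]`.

2

The query [C] means: uppercase C matches aliphatic (non-aromatic) carbon only.
Check the 10 heavy atoms by environment: 1× o (aromatic) → no; 4× c (aromatic) → no; 2× C → match; 1× S → no; 1× O → no; 1× N → no.
That gives 2 matching atoms.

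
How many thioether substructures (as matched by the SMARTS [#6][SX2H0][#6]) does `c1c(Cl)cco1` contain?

0

[#6][SX2H0][#6] is the SMARTS for a thioether: an aliphatic sulfur bridging two carbons with no H on the sulfur.
No fragment in the molecule satisfies every constraint, giving 0 matches.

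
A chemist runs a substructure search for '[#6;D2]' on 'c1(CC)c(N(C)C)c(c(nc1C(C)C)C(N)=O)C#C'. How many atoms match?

2

The query [#6;D2] means: any carbon bonded to exactly two heavy atoms.
Check the 19 heavy atoms by environment: 1× n (aromatic, D2) → no; 5× c (aromatic, D3) → no; 1× N (D3) → no; 6× C (D1) → no; 2× C (D2) → match; 2× C (D3) → no; 1× O (D1) → no; 1× N (D1) → no.
That gives 2 matching atoms.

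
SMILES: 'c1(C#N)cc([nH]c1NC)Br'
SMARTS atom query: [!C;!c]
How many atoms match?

The query [!C;!c] means: neither aliphatic nor aromatic carbon — same as [!#6].
Check the 10 heavy atoms by environment: 1× n (aromatic) → match; 4× c (aromatic) → no; 2× N → match; 2× C → no; 1× Br → match.
Summing the matching environments: 1 + 2 + 1 = 4 matching atoms.

4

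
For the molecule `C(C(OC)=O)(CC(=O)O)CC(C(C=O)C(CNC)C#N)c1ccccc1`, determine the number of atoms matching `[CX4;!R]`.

The query [CX4;!R] means: aliphatic carbon with four total connections, not in a ring.
Check the 26 heavy atoms by environment: 9× C (X4, acyclic) → match; 1× C (X2, acyclic) → no; 1× N (X1, acyclic) → no; 1× N (X3, acyclic) → no; 3× C (X3, acyclic) → no; 3× O (X1, acyclic) → no; 2× O (X2, acyclic) → no; 6× c (aromatic, X3, in 6-ring) → no.
That gives 9 matching atoms.

9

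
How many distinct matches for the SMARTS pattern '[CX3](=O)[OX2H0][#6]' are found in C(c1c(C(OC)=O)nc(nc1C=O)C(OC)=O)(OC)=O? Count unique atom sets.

3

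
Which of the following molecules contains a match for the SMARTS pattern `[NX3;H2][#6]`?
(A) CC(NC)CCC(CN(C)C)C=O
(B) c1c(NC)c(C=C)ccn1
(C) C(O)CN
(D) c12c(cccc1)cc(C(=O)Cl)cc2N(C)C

C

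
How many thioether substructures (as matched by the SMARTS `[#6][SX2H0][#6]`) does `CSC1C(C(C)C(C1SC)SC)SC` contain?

4

[#6][SX2H0][#6] is the SMARTS for a thioether: an aliphatic sulfur bridging two carbons with no H on the sulfur.
The molecule carries 4 separate instances of a methylthio ether (-SCH3) meeting every constraint; each maps to a distinct set of atoms, giving 4 matches.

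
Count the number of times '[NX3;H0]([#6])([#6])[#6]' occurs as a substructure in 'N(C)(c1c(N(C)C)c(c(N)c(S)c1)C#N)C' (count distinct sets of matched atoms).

[NX3;H0]([#6])([#6])[#6] is the SMARTS for a tertiary amine: a trivalent nitrogen with no H, bonded to three carbons.
The molecule carries 2 separate instances of a dimethylamino group (-N(CH3)2) meeting every constraint; each maps to a distinct set of atoms, giving 2 matches.

2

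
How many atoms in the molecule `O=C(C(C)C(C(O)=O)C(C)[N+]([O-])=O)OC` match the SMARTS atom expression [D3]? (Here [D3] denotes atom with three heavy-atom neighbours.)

The query [D3] means: atom with exactly three heavy-atom neighbours.
Check the 15 heavy atoms by environment: 3× C (D1) → no; 5× C (D3) → match; 4× O (D1) → no; 1× N (charge +1, D3) → match; 1× O (charge -1, D1) → no; 1× O (D2) → no.
Summing the matching environments: 5 + 1 = 6 matching atoms.

6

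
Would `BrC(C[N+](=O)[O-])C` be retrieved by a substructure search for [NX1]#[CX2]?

No

The pattern [NX1]#[CX2] describes a nitrogen triple-bonded to a two-connected carbon — a nitrile.
The closest candidate here is a nitro group (-[N+](=O)[O-]), but there is no C#N triple bond. No other fragment satisfies the full query, so there is no match.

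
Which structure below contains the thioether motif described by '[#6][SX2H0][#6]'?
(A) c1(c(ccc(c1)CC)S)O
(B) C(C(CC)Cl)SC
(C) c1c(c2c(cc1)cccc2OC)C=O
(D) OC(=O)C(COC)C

B

[#6][SX2H0][#6] describes an aliphatic sulfur bridging two carbons with no H on the sulfur (a thioether).
(A) has a thiol (-SH) but the sulfur has H1, not H0 bridging two carbons.
(B) contains a methylthio ether (-SCH3), which satisfies every atom and bond constraint.
(C) has a methoxy ether (-OCH3) but the bridging atom is O, not S.
(D) has a methoxy ether (-OCH3) but the bridging atom is O, not S.
So the answer is (B).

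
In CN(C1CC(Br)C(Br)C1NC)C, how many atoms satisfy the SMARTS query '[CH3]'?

Check the 12 heavy atoms by environment: 4× C (H1) → no; 1× C (H2) → no; 2× Br (H0) → no; 1× N (H0) → no; 3× C (H3) → match; 1× N (H1) → no.
That gives 3 matching atoms.

3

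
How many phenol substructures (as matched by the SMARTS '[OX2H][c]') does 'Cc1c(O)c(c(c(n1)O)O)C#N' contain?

3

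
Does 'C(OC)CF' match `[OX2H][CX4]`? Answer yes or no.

No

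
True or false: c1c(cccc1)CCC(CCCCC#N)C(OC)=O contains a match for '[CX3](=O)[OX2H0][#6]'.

The pattern [CX3](=O)[OX2H0][#6] describes a carbonyl carbon bonded to an oxygen that is itself bonded to carbon (no H on that O) — an ester.
The molecule carries a methyl-ester group (-C(=O)OCH3), whose atoms satisfy every constraint of the query, so the pattern matches.

True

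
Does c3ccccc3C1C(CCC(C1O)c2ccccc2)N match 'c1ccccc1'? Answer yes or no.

The pattern c1ccccc1 describes six aromatic carbons in a ring — a benzene ring.
The molecule carries a phenyl ring, whose atoms satisfy every constraint of the query, so the pattern matches.

Yes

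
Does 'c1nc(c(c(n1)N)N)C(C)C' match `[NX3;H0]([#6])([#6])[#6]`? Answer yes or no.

No

The pattern [NX3;H0]([#6])([#6])[#6] describes a trivalent nitrogen with no H, bonded to three carbons — a tertiary amine.
The closest candidate here is a primary amino group (-NH2), but the nitrogen has H2, not H0 with three carbons. No other fragment satisfies the full query, so there is no match.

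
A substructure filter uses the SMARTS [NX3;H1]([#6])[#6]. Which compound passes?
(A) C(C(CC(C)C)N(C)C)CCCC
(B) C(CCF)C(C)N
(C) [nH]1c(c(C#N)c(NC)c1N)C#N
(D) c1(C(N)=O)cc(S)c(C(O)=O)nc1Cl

C

[NX3;H1]([#6])[#6] describes a trivalent nitrogen with one H, bonded to two carbons (a secondary amine).
(A) has a dimethylamino group (-N(CH3)2) but the nitrogen has H0, not H1.
(B) has a primary amino group (-NH2) but the nitrogen has H2 and only one carbon neighbour.
(C) contains an N-methylamino group (-NHCH3), which satisfies every atom and bond constraint.
(D) has a primary amide (-C(=O)NH2) but the -C(=O)NH2 nitrogen has H2, not H1.
So the answer is (C).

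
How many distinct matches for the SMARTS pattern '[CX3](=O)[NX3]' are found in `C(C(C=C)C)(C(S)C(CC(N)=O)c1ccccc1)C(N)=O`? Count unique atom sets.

[CX3](=O)[NX3] is the SMARTS for an amide: a carbonyl carbon bonded to a trivalent nitrogen.
The molecule carries 2 separate instances of a primary amide (-C(=O)NH2) meeting every constraint; each maps to a distinct set of atoms, giving 2 matches.

2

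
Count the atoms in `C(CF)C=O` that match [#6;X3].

The query [#6;X3] means: any carbon (aromatic or not) with three total connections.
Check the 5 heavy atoms by environment: 2× C (X4) → no; 1× F (X1) → no; 1× C (X3) → match; 1× O (X1) → no.
That gives 1 matching atom.

1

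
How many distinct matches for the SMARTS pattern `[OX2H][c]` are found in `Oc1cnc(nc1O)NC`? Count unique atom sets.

2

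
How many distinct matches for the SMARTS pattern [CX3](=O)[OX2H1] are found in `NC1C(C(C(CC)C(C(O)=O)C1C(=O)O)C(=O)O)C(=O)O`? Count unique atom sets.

4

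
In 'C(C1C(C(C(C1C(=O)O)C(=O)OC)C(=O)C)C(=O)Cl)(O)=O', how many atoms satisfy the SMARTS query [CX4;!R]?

2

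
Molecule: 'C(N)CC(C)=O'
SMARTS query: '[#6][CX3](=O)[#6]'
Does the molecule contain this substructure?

The pattern [#6][CX3](=O)[#6] describes a carbonyl carbon (no H) flanked by two carbons — a ketone.
The molecule carries an acetyl/ketone group (-C(=O)CH3), whose atoms satisfy every constraint of the query, so the pattern matches.

Yes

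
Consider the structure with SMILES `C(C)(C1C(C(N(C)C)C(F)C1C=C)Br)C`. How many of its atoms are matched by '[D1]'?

The query [D1] means: atom with exactly one heavy-atom neighbour (degree 1).
Check the 15 heavy atoms by environment: 6× C (D3) → no; 1× Br (D1) → match; 1× N (D3) → no; 5× C (D1) → match; 1× C (D2) → no; 1× F (D1) → match.
Summing the matching environments: 1 + 5 + 1 = 7 matching atoms.

7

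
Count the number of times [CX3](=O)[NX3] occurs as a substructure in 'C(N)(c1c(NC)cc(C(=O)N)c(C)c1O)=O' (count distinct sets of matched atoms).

2

[CX3](=O)[NX3] is the SMARTS for an amide: a carbonyl carbon bonded to a trivalent nitrogen.
The molecule carries 2 separate instances of a primary amide (-C(=O)NH2) meeting every constraint; each maps to a distinct set of atoms, giving 2 matches.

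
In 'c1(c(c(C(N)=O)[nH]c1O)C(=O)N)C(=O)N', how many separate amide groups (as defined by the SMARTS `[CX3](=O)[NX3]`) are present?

3

[CX3](=O)[NX3] is the SMARTS for an amide: a carbonyl carbon bonded to a trivalent nitrogen.
The molecule carries 3 separate instances of a primary amide (-C(=O)NH2) meeting every constraint; each maps to a distinct set of atoms, giving 3 matches.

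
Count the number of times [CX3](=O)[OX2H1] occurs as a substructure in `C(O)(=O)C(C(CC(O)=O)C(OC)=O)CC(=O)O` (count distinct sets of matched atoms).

[CX3](=O)[OX2H1] is the SMARTS for a carboxylic acid: an sp2 carbon double-bonded to O and single-bonded to an -OH oxygen.
The molecule carries 3 separate instances of a carboxylic acid group (-C(=O)OH) meeting every constraint; each maps to a distinct set of atoms, giving 3 matches.

3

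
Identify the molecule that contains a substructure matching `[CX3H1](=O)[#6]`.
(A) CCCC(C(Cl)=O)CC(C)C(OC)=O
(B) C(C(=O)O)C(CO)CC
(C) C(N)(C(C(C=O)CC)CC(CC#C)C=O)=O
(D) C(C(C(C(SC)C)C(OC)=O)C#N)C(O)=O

C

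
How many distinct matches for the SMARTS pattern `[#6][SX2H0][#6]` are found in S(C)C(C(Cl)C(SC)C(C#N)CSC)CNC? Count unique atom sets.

3

[#6][SX2H0][#6] is the SMARTS for a thioether: an aliphatic sulfur bridging two carbons with no H on the sulfur.
The molecule carries 3 separate instances of a methylthio ether (-SCH3) meeting every constraint; each maps to a distinct set of atoms, giving 3 matches.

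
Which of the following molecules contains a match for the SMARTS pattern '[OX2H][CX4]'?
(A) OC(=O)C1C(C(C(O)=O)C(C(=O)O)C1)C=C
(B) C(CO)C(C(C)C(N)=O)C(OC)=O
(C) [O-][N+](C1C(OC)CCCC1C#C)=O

B

[OX2H][CX4] describes a hydroxyl oxygen bound to an sp3 (X4) carbon (an aliphatic alcohol).
(A) has a carboxylic acid group (-C(=O)OH) but the -OH is on a CX3 carbonyl carbon, not a CX4 carbon.
(B) contains a hydroxyl group (-OH), which satisfies every atom and bond constraint.
(C) has a methoxy ether (-OCH3) but the oxygen has H0 (ether), not H1.
So the answer is (B).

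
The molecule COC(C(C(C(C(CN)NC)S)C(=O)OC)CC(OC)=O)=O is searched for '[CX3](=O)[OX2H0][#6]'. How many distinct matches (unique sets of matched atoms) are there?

[CX3](=O)[OX2H0][#6] is the SMARTS for an ester: a carbonyl carbon bonded to an oxygen that is itself bonded to carbon (no H on that O).
The molecule carries 3 separate instances of a methyl-ester group (-C(=O)OCH3) meeting every constraint; each maps to a distinct set of atoms, giving 3 matches.

3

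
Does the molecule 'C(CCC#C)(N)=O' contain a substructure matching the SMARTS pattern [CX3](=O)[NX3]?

Yes

The pattern [CX3](=O)[NX3] describes a carbonyl carbon bonded to a trivalent nitrogen — an amide.
The molecule carries a primary amide (-C(=O)NH2), whose atoms satisfy every constraint of the query, so the pattern matches.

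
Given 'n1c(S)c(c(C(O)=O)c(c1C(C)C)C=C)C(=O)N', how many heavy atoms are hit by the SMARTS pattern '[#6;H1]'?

Check the 18 heavy atoms by environment: 1× n (aromatic, H0) → no; 5× c (aromatic, H0) → no; 2× C (H1) → match; 1× C (H2) → no; 2× C (H3) → no; 2× C (H0) → no; 2× O (H0) → no; 1× N (H2) → no; 1× O (H1) → no; 1× S (H1) → no.
That gives 2 matching atoms.

2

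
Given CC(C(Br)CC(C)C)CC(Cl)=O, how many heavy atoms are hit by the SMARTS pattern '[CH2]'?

Check the 12 heavy atoms by environment: 2× C (H2) → match; 3× C (H1) → no; 1× Br (H0) → no; 1× C (H0) → no; 1× O (H0) → no; 1× Cl (H0) → no; 3× C (H3) → no.
That gives 2 matching atoms.

2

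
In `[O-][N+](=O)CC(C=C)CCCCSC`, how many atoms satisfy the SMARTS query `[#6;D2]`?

6

The query [#6;D2] means: any carbon bonded to exactly two heavy atoms.
Check the 13 heavy atoms by environment: 6× C (D2) → match; 1× C (D3) → no; 2× C (D1) → no; 1× S (D2) → no; 1× N (charge +1, D3) → no; 1× O (charge -1, D1) → no; 1× O (D1) → no.
That gives 6 matching atoms.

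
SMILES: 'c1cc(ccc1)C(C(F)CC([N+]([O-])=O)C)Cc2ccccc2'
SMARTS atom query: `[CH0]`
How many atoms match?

0

Check the 22 heavy atoms by environment: 1× C (H3) → no; 3× C (H1) → no; 2× C (H2) → no; 1× F (H0) → no; 2× c (aromatic, H0) → no; 10× c (aromatic, H1) → no; 1× N (charge +1, H0) → no; 1× O (charge -1, H0) → no; 1× O (H0) → no.
No environment satisfies the query, so 0 matching atoms.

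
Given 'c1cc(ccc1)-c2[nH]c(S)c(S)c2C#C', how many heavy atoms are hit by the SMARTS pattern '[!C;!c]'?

The query [!C;!c] means: neither aliphatic nor aromatic carbon — same as [!#6].
Check the 15 heavy atoms by environment: 1× n (aromatic) → match; 10× c (aromatic) → no; 2× S → match; 2× C → no.
Summing the matching environments: 1 + 2 = 3 matching atoms.

3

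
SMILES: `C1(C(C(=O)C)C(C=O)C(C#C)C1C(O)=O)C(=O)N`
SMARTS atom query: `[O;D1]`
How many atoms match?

5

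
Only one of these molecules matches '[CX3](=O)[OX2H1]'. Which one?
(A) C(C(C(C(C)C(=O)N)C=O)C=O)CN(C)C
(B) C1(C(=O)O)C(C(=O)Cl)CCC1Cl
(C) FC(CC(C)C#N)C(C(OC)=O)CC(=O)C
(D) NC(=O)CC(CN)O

B

[CX3](=O)[OX2H1] describes an sp2 carbon double-bonded to O and single-bonded to an -OH oxygen (a carboxylic acid).
(A) has an aldehyde (-CHO) but there is no singly-bonded oxygen on the carbonyl carbon.
(B) contains a carboxylic acid group (-C(=O)OH), which satisfies every atom and bond constraint.
(C) has a methyl-ester group (-C(=O)OCH3) but the singly-bonded O has no H (OX2H0, not OX2H1).
(D) has a primary amide (-C(=O)NH2) but the carbonyl is bonded to N, not to an -OH oxygen.
So the answer is (B).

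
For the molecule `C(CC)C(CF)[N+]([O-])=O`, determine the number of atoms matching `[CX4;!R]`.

5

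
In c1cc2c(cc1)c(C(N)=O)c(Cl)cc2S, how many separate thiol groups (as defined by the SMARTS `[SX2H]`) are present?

1

[SX2H] is the SMARTS for a thiol: an aliphatic sulfur with two connections, one being H.
Exactly one fragment in the molecule meets all constraints, giving 1 match.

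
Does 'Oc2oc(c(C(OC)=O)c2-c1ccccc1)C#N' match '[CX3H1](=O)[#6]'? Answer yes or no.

No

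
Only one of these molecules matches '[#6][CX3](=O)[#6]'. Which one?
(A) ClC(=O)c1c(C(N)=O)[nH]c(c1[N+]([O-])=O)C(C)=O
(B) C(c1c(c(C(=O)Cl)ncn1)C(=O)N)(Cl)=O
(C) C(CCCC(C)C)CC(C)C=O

A

[#6][CX3](=O)[#6] describes a carbonyl carbon (no H) flanked by two carbons (a ketone).
(A) contains an acetyl/ketone group (-C(=O)CH3), which satisfies every atom and bond constraint.
(B) has a primary amide (-C(=O)NH2) but one neighbour of the carbonyl carbon is N, not C.
(C) has an aldehyde (-CHO) but the carbonyl carbon has H1, so it is not flanked by two carbons.
So the answer is (A).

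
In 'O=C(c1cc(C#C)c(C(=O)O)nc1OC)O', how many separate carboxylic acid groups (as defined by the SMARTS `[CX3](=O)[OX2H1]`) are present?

[CX3](=O)[OX2H1] is the SMARTS for a carboxylic acid: an sp2 carbon double-bonded to O and single-bonded to an -OH oxygen.
The molecule carries 2 separate instances of a carboxylic acid group (-C(=O)OH) meeting every constraint; each maps to a distinct set of atoms, giving 2 matches.

2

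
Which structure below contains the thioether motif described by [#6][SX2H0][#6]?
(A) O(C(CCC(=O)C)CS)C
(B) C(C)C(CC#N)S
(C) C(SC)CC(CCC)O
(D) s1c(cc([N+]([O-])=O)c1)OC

C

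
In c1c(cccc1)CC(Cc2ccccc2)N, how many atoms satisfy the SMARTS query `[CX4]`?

Check the 16 heavy atoms by environment: 3× C (X4) → match; 12× c (aromatic, X3) → no; 1× N (X3) → no.
That gives 3 matching atoms.

3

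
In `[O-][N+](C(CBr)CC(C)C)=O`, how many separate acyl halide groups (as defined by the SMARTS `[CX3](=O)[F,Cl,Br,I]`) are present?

0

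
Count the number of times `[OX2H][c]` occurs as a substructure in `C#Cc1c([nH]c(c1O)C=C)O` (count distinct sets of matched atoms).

[OX2H][c] is the SMARTS for a phenol: a hydroxyl oxygen attached to an aromatic carbon.
The molecule carries 2 separate instances of a hydroxyl group (-OH) meeting every constraint; each maps to a distinct set of atoms, giving 2 matches.

2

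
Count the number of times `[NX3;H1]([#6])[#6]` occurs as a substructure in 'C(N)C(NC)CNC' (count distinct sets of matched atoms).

2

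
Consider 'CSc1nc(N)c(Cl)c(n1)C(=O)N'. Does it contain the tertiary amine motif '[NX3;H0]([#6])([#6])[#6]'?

The pattern [NX3;H0]([#6])([#6])[#6] describes a trivalent nitrogen with no H, bonded to three carbons — a tertiary amine.
The closest candidate here is a primary amide (-C(=O)NH2), but the amide nitrogen has H2 and only one carbon neighbour. No other fragment satisfies the full query, so there is no match.

No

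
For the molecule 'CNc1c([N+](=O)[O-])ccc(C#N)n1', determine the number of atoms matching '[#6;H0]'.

4

The query [#6;H0] means: any carbon with no attached hydrogen.
Check the 13 heavy atoms by environment: 1× n (aromatic, H0) → no; 3× c (aromatic, H0) → match; 2× c (aromatic, H1) → no; 1× N (H1) → no; 1× C (H3) → no; 1× N (charge +1, H0) → no; 1× O (charge -1, H0) → no; 1× O (H0) → no; 1× C (H0) → match; 1× N (H0) → no.
Summing the matching environments: 3 + 1 = 4 matching atoms.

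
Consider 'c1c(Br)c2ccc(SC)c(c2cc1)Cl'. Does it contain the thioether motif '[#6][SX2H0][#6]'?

Yes

The pattern [#6][SX2H0][#6] describes an aliphatic sulfur bridging two carbons with no H on the sulfur — a thioether.
The molecule carries a methylthio ether (-SCH3), whose atoms satisfy every constraint of the query, so the pattern matches.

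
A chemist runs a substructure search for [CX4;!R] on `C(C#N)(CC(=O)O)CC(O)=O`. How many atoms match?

3

Check the 11 heavy atoms by environment: 3× C (X4, acyclic) → match; 2× C (X3, acyclic) → no; 2× O (X1, acyclic) → no; 2× O (X2, acyclic) → no; 1× C (X2, acyclic) → no; 1× N (X1, acyclic) → no.
That gives 3 matching atoms.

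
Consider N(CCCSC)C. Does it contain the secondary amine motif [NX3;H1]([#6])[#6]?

Yes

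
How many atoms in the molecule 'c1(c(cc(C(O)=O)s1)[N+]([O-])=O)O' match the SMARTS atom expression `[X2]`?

3

The query [X2] means: any atom with exactly two total connections (bonds + H).
Check the 12 heavy atoms by environment: 1× s (aromatic, X2) → match; 4× c (aromatic, X3) → no; 2× O (X2) → match; 1× N (charge +1, X3) → no; 1× O (charge -1, X1) → no; 2× O (X1) → no; 1× C (X3) → no.
Summing the matching environments: 1 + 2 = 3 matching atoms.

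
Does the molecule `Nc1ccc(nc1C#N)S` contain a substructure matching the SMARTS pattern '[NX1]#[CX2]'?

Yes

The pattern [NX1]#[CX2] describes a nitrogen triple-bonded to a two-connected carbon — a nitrile.
The molecule carries a nitrile (-C#N), whose atoms satisfy every constraint of the query, so the pattern matches.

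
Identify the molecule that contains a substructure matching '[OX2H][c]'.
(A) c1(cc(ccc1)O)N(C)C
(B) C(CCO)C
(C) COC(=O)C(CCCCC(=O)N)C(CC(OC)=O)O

A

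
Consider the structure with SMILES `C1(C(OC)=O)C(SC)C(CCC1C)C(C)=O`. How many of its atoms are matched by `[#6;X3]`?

2

The query [#6;X3] means: any carbon (aromatic or not) with three total connections.
Check the 16 heavy atoms by environment: 10× C (X4) → no; 2× C (X3) → match; 2× O (X1) → no; 1× O (X2) → no; 1× S (X2) → no.
That gives 2 matching atoms.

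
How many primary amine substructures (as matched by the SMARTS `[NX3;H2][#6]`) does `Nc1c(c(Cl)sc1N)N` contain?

3

[NX3;H2][#6] is the SMARTS for a primary amine: a trivalent nitrogen with two H attached to carbon.
The molecule carries 3 separate instances of a primary amino group (-NH2) meeting every constraint; each maps to a distinct set of atoms, giving 3 matches.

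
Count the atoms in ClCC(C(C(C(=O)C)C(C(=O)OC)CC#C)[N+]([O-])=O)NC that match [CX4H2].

2

The query [CX4H2] means: sp3 carbon (X4) with exactly two hydrogens.
Check the 21 heavy atoms by environment: 2× C (H2, X4) → match; 4× C (H1, X4) → no; 2× C (H0, X3) → no; 3× O (H0, X1) → no; 1× O (H0, X2) → no; 3× C (H3, X4) → no; 1× C (H0, X2) → no; 1× C (H1, X2) → no; 1× N (charge +1, H0, X3) → no; 1× O (charge -1, H0, X1) → no; 1× N (H1, X3) → no; 1× Cl (H0, X1) → no.
That gives 2 matching atoms.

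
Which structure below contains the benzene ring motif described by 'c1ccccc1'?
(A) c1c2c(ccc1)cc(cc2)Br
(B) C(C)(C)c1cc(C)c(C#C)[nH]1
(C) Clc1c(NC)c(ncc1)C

A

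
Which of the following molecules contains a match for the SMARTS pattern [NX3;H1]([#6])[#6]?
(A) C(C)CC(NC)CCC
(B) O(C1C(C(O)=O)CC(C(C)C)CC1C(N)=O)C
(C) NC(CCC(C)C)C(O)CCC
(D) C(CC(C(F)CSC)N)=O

A

[NX3;H1]([#6])[#6] describes a trivalent nitrogen with one H, bonded to two carbons (a secondary amine).
(A) contains an N-methylamino group (-NHCH3), which satisfies every atom and bond constraint.
(B) has a primary amide (-C(=O)NH2) but the -C(=O)NH2 nitrogen has H2, not H1.
(C) has a primary amino group (-NH2) but the nitrogen has H2 and only one carbon neighbour.
(D) has a primary amino group (-NH2) but the nitrogen has H2 and only one carbon neighbour.
So the answer is (A).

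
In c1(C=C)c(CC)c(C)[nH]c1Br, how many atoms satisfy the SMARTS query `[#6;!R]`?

5

The query [#6;!R] means: carbon not in any ring.
Check the 11 heavy atoms by environment: 1× n (aromatic, in 5-ring) → no; 4× c (aromatic, in 5-ring) → no; 5× C (acyclic) → match; 1× Br (acyclic) → no.
That gives 5 matching atoms.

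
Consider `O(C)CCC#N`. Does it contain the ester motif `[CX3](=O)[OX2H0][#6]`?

The pattern [CX3](=O)[OX2H0][#6] describes a carbonyl carbon bonded to an oxygen that is itself bonded to carbon (no H on that O) — an ester.
The closest candidate here is a methoxy ether (-OCH3), but the ether oxygen is not adjacent to a C=O carbon. No other fragment satisfies the full query, so there is no match.

No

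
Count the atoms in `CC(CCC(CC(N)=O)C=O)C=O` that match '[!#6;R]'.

0

The query [!#6;R] means: non-carbon atom that is part of a ring.
Check the 13 heavy atoms by environment: 9× C (acyclic) → no; 3× O (acyclic) → no; 1× N (acyclic) → no.
No environment satisfies the query, so 0 matching atoms.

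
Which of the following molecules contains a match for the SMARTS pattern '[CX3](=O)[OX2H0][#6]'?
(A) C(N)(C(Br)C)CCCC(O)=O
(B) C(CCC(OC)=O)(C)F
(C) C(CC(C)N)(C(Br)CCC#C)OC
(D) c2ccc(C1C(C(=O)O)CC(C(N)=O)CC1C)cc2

[CX3](=O)[OX2H0][#6] describes a carbonyl carbon bonded to an oxygen that is itself bonded to carbon (no H on that O) (an ester).
(A) has a carboxylic acid group (-C(=O)OH) but the singly-bonded O carries H (OX2H1, not H0).
(B) contains a methyl-ester group (-C(=O)OCH3), which satisfies every atom and bond constraint.
(C) has a methoxy ether (-OCH3) but the ether oxygen is not adjacent to a C=O carbon.
(D) has a primary amide (-C(=O)NH2) but the carbonyl is bonded to N, not to an O-C linkage.
So the answer is (B).

B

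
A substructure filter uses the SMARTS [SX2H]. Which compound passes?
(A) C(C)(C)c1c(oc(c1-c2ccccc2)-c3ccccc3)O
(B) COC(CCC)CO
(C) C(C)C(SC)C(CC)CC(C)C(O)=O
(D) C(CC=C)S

D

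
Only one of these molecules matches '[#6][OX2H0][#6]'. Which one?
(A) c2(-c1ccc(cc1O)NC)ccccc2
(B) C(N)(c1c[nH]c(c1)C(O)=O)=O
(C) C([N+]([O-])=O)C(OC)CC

[#6][OX2H0][#6] describes an aliphatic oxygen bridging two carbons with no H on the oxygen (an ether).
(A) has a hydroxyl group (-OH) but the oxygen has H1, not H0 bridging two carbons.
(B) has a carboxylic acid group (-C(=O)OH) but the -OH oxygen has H1; the =O is OX1, not OX2.
(C) contains a methoxy ether (-OCH3), which satisfies every atom and bond constraint.
So the answer is (C).

C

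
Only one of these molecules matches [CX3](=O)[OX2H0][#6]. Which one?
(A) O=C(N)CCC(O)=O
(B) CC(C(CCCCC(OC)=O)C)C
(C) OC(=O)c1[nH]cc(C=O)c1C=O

[CX3](=O)[OX2H0][#6] describes a carbonyl carbon bonded to an oxygen that is itself bonded to carbon (no H on that O) (an ester).
(A) has a primary amide (-C(=O)NH2) but the carbonyl is bonded to N, not to an O-C linkage.
(B) contains a methyl-ester group (-C(=O)OCH3), which satisfies every atom and bond constraint.
(C) has a carboxylic acid group (-C(=O)OH) but the singly-bonded O carries H (OX2H1, not H0).
So the answer is (B).

B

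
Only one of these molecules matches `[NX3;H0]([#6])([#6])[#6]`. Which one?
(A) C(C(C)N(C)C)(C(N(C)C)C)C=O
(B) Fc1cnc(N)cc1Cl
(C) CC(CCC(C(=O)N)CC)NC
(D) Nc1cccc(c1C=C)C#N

A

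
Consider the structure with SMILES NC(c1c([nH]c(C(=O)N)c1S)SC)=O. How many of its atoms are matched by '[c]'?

4

The query [c] means: lowercase c matches aromatic carbon only.
Check the 14 heavy atoms by environment: 1× n (aromatic) → no; 4× c (aromatic) → match; 2× S → no; 3× C → no; 2× O → no; 2× N → no.
That gives 4 matching atoms.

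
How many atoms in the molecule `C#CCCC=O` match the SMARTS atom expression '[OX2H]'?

The query [OX2H] means: aliphatic oxygen with two connections, one of which is H — an -OH oxygen.
Check the 6 heavy atoms by environment: 2× C (H2, X4) → no; 1× C (H0, X2) → no; 1× C (H1, X2) → no; 1× C (H1, X3) → no; 1× O (H0, X1) → no.
No environment satisfies the query, so 0 matching atoms.

0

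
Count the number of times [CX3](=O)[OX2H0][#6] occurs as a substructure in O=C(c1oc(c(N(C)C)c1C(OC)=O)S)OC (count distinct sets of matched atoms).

2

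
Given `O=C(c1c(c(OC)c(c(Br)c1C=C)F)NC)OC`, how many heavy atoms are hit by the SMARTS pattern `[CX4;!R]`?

3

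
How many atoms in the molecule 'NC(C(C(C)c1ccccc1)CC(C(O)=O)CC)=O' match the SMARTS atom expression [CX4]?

The query [CX4] means: C with X4: aliphatic carbon with exactly 4 total connections (bonds + H).
Check the 19 heavy atoms by environment: 7× C (X4) → match; 6× c (aromatic, X3) → no; 2× C (X3) → no; 2× O (X1) → no; 1× N (X3) → no; 1× O (X2) → no.
That gives 7 matching atoms.

7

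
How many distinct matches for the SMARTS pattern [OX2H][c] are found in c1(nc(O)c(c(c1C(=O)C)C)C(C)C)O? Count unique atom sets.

2

[OX2H][c] is the SMARTS for a phenol: a hydroxyl oxygen attached to an aromatic carbon.
The molecule carries 2 separate instances of a hydroxyl group (-OH) meeting every constraint; each maps to a distinct set of atoms, giving 2 matches.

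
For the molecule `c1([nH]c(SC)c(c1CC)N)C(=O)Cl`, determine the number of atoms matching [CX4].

Check the 13 heavy atoms by environment: 1× n (aromatic, X3) → no; 4× c (aromatic, X3) → no; 3× C (X4) → match; 1× N (X3) → no; 1× C (X3) → no; 1× O (X1) → no; 1× Cl (X1) → no; 1× S (X2) → no.
That gives 3 matching atoms.

3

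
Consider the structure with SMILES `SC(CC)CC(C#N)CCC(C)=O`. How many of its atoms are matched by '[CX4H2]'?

Check the 13 heavy atoms by environment: 4× C (H2, X4) → match; 2× C (H1, X4) → no; 2× C (H3, X4) → no; 1× C (H0, X2) → no; 1× N (H0, X1) → no; 1× S (H1, X2) → no; 1× C (H0, X3) → no; 1× O (H0, X1) → no.
That gives 4 matching atoms.

4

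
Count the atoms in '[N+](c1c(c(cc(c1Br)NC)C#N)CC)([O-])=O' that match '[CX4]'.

3

The query [CX4] means: C with X4: aliphatic carbon with exactly 4 total connections (bonds + H).
Check the 16 heavy atoms by environment: 6× c (aromatic, X3) → no; 1× N (X3) → no; 3× C (X4) → match; 1× C (X2) → no; 1× N (X1) → no; 1× N (charge +1, X3) → no; 1× O (charge -1, X1) → no; 1× O (X1) → no; 1× Br (X1) → no.
That gives 3 matching atoms.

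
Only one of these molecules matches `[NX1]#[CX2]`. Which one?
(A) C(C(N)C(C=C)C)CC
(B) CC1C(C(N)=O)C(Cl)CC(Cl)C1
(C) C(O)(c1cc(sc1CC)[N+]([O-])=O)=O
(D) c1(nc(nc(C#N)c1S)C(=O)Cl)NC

D

[NX1]#[CX2] describes a nitrogen triple-bonded to a two-connected carbon (a nitrile).
(A) has a primary amino group (-NH2) but the nitrogen is NX3 (three connections), not NX1 triple-bonded.
(B) has a primary amide (-C(=O)NH2) but the nitrogen is NX3, not NX1.
(C) has a nitro group (-[N+](=O)[O-]) but there is no C#N triple bond.
(D) contains a nitrile (-C#N), which satisfies every atom and bond constraint.
So the answer is (D).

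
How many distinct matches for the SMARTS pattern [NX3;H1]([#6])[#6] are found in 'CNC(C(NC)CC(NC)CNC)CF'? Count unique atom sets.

[NX3;H1]([#6])[#6] is the SMARTS for a secondary amine: a trivalent nitrogen with one H, bonded to two carbons.
The molecule carries 4 separate instances of an N-methylamino group (-NHCH3) meeting every constraint; each maps to a distinct set of atoms, giving 4 matches.

4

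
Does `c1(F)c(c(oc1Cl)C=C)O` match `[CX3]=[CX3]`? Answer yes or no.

Yes

The pattern [CX3]=[CX3] describes a non-aromatic C=C double bond between two sp2 carbons — an alkene.
The molecule carries a vinyl group (-CH=CH2), whose atoms satisfy every constraint of the query, so the pattern matches.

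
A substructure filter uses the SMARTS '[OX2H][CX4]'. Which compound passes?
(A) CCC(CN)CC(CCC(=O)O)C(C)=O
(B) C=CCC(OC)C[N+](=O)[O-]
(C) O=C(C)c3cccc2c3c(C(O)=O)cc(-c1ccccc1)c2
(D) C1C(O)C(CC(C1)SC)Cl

D

[OX2H][CX4] describes a hydroxyl oxygen bound to an sp3 (X4) carbon (an aliphatic alcohol).
(A) has a carboxylic acid group (-C(=O)OH) but the -OH is on a CX3 carbonyl carbon, not a CX4 carbon.
(B) has a methoxy ether (-OCH3) but the oxygen has H0 (ether), not H1.
(C) has a carboxylic acid group (-C(=O)OH) but the -OH is on a CX3 carbonyl carbon, not a CX4 carbon.
(D) contains a hydroxyl group (-OH), which satisfies every atom and bond constraint.
So the answer is (D).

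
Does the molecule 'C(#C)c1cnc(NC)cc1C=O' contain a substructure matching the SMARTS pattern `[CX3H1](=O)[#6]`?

Yes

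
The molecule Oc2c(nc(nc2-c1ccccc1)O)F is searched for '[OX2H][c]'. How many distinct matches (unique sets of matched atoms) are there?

[OX2H][c] is the SMARTS for a phenol: a hydroxyl oxygen attached to an aromatic carbon.
The molecule carries 2 separate instances of a hydroxyl group (-OH) meeting every constraint; each maps to a distinct set of atoms, giving 2 matches.

2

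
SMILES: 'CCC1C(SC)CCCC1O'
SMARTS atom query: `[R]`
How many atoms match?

The query [R] means: R matches any atom that is part of a ring.
Check the 11 heavy atoms by environment: 6× C (in 6-ring) → match; 1× S (acyclic) → no; 3× C (acyclic) → no; 1× O (acyclic) → no.
That gives 6 matching atoms.

6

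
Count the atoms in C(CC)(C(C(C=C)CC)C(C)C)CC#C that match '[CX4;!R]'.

The query [CX4;!R] means: aliphatic carbon with four total connections, not in a ring.
Check the 15 heavy atoms by environment: 11× C (X4, acyclic) → match; 2× C (X2, acyclic) → no; 2× C (X3, acyclic) → no.
That gives 11 matching atoms.

11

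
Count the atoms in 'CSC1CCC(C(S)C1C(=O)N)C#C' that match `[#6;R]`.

6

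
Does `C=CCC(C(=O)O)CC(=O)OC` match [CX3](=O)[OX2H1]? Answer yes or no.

The pattern [CX3](=O)[OX2H1] describes an sp2 carbon double-bonded to O and single-bonded to an -OH oxygen — a carboxylic acid.
The molecule carries a carboxylic acid group (-C(=O)OH), whose atoms satisfy every constraint of the query, so the pattern matches.

Yes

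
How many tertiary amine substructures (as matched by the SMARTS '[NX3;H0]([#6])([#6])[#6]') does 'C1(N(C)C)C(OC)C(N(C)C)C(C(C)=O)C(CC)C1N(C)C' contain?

[NX3;H0]([#6])([#6])[#6] is the SMARTS for a tertiary amine: a trivalent nitrogen with no H, bonded to three carbons.
The molecule carries 3 separate instances of a dimethylamino group (-N(CH3)2) meeting every constraint; each maps to a distinct set of atoms, giving 3 matches.

3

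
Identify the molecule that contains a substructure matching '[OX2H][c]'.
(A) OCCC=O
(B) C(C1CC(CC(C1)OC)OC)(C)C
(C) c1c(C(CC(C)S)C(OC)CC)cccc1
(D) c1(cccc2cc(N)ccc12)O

D

[OX2H][c] describes a hydroxyl oxygen attached to an aromatic carbon (a phenol).
(A) has a hydroxyl group (-OH) but the -OH is on an aliphatic carbon, not an aromatic c.
(B) has a methoxy ether (-OCH3) but the oxygen has H0, not H1.
(C) has a methoxy ether (-OCH3) but the oxygen has H0, not H1.
(D) contains a hydroxyl group (-OH), which satisfies every atom and bond constraint.
So the answer is (D).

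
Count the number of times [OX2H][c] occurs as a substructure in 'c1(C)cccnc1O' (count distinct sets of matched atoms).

[OX2H][c] is the SMARTS for a phenol: a hydroxyl oxygen attached to an aromatic carbon.
Exactly one fragment in the molecule meets all constraints, giving 1 match.

1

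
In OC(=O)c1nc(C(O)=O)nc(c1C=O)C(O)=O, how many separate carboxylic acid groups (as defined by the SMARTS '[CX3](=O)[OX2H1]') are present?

3

[CX3](=O)[OX2H1] is the SMARTS for a carboxylic acid: an sp2 carbon double-bonded to O and single-bonded to an -OH oxygen.
The molecule carries 3 separate instances of a carboxylic acid group (-C(=O)OH) meeting every constraint; each maps to a distinct set of atoms, giving 3 matches.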